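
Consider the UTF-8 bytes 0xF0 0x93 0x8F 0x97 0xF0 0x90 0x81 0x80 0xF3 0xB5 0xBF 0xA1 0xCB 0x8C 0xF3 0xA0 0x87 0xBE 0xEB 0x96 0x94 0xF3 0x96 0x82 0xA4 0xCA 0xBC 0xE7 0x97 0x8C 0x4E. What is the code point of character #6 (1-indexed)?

U+B594

Offset 0: leading byte 0xF0 = 11110000 → 4-byte char #1 = F0 93 8F 97.
Offset 4: leading byte 0xF0 = 11110000 → 4-byte char #2 = F0 90 81 80.
Offset 8: leading byte 0xF3 = 11110011 → 4-byte char #3 = F3 B5 BF A1.
Offset 12: leading byte 0xCB = 11001011 → 2-byte char #4 = CB 8C.
Offset 14: leading byte 0xF3 = 11110011 → 4-byte char #5 = F3 A0 87 BE.
Offset 18: leading byte 0xEB = 11101011 → 3-byte char #6 = EB 96 94.
Leading byte 0xEB = 11101011 matches 1110xxxx → 3-byte sequence.
Byte 1: 0xEB = 11101011, payload 1011 (4 bits).
Byte 2: 0x96 = 10010110 (10xxxxxx ✓), payload 010110.
Byte 3: 0x94 = 10010100 (10xxxxxx ✓), payload 010100.
Concatenate: 1011010110010100 = 0xB594 (16 bits → U+B594).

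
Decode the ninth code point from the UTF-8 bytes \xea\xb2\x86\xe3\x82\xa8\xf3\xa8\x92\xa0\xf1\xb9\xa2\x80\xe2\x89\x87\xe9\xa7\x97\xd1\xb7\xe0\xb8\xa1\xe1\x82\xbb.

Offset 0: leading byte 0xEA = 11101010 → 3-byte char #1 = EA B2 86.
Offset 3: leading byte 0xE3 = 11100011 → 3-byte char #2 = E3 82 A8.
Offset 6: leading byte 0xF3 = 11110011 → 4-byte char #3 = F3 A8 92 A0.
Offset 10: leading byte 0xF1 = 11110001 → 4-byte char #4 = F1 B9 A2 80.
Offset 14: leading byte 0xE2 = 11100010 → 3-byte char #5 = E2 89 87.
Offset 17: leading byte 0xE9 = 11101001 → 3-byte char #6 = E9 A7 97.
Offset 20: leading byte 0xD1 = 11010001 → 2-byte char #7 = D1 B7.
Offset 22: leading byte 0xE0 = 11100000 → 3-byte char #8 = E0 B8 A1.
Offset 25: leading byte 0xE1 = 11100001 → 3-byte char #9 = E1 82 BB.
Leading byte 0xE1 = 11100001 matches 1110xxxx → 3-byte sequence.
Byte 1: 0xE1 = 11100001, payload 0001 (4 bits).
Byte 2: 0x82 = 10000010 (10xxxxxx ✓), payload 000010.
Byte 3: 0xBB = 10111011 (10xxxxxx ✓), payload 111011.
Concatenate: 0001000010111011 = 0x10BB (16 bits → U+10BB).

U+10BB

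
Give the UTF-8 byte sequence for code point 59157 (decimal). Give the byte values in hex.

EE 9C 95

U+E715 = 0xE715 = 59157 decimal. In range U+0800–U+FFFF → 3-byte form: 1110xxxx 10xxxxxx 10xxxxxx.
Binary (16 bits): 1110011100010101.
Split 4+6+6: 1110 | 011100 | 010101.
Byte 1: 11101110 = 0xEE.
Byte 2: 10011100 = 0x9C.
Byte 3: 10010101 = 0x95.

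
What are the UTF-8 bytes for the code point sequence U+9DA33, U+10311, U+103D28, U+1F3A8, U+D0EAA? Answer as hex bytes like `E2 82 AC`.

F2 9D A8 B3 F0 90 8C 91 F4 83 B4 A8 F0 9F 8E A8 F3 90 BA AA

U+9DA33: 4-byte form → F2 9D A8 B3.
U+10311: 4-byte form → F0 90 8C 91.
U+103D28: 4-byte form → F4 83 B4 A8.
U+1F3A8: 4-byte form → F0 9F 8E A8.
U+D0EAA: 4-byte form → F3 90 BA AA.
Concatenated (20 bytes): F2 9D A8 B3 F0 90 8C 91 F4 83 B4 A8 F0 9F 8E A8 F3 90 BA AA.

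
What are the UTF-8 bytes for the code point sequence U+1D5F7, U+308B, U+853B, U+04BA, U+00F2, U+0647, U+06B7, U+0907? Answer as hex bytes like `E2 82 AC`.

U+1D5F7: 4-byte form → F0 9D 97 B7.
U+308B: 3-byte form → E3 82 8B.
U+853B: 3-byte form → E8 94 BB.
U+04BA: 2-byte form → D2 BA.
U+00F2: 2-byte form → C3 B2.
U+0647: 2-byte form → D9 87.
U+06B7: 2-byte form → DA B7.
U+0907: 3-byte form → E0 A4 87.
Concatenated (21 bytes): F0 9D 97 B7 E3 82 8B E8 94 BB D2 BA C3 B2 D9 87 DA B7 E0 A4 87.

F0 9D 97 B7 E3 82 8B E8 94 BB D2 BA C3 B2 D9 87 DA B7 E0 A4 87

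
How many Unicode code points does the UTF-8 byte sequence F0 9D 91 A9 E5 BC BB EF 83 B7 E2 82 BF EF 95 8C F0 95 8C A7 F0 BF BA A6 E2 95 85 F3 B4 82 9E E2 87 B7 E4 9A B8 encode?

Byte at offset 0: 0xF0 = 11110000 → 4-byte char (#1). Advance 4.
Byte at offset 4: 0xE5 = 11100101 → 3-byte char (#2). Advance 3.
Byte at offset 7: 0xEF = 11101111 → 3-byte char (#3). Advance 3.
Byte at offset 10: 0xE2 = 11100010 → 3-byte char (#4). Advance 3.
Byte at offset 13: 0xEF = 11101111 → 3-byte char (#5). Advance 3.
Byte at offset 16: 0xF0 = 11110000 → 4-byte char (#6). Advance 4.
Byte at offset 20: 0xF0 = 11110000 → 4-byte char (#7). Advance 4.
Byte at offset 24: 0xE2 = 11100010 → 3-byte char (#8). Advance 3.
Byte at offset 27: 0xF3 = 11110011 → 4-byte char (#9). Advance 4.
Byte at offset 31: 0xE2 = 11100010 → 3-byte char (#10). Advance 3.
Byte at offset 34: 0xE4 = 11100100 → 3-byte char (#11). Advance 3.
Reached end at offset 37 after 11 code points.

11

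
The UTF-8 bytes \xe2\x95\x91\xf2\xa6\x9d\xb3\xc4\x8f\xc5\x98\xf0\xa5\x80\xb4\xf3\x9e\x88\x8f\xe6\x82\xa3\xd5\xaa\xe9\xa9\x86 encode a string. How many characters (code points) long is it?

9

Byte at offset 0: 0xE2 = 11100010 → 3-byte char (#1). Advance 3.
Byte at offset 3: 0xF2 = 11110010 → 4-byte char (#2). Advance 4.
Byte at offset 7: 0xC4 = 11000100 → 2-byte char (#3). Advance 2.
Byte at offset 9: 0xC5 = 11000101 → 2-byte char (#4). Advance 2.
Byte at offset 11: 0xF0 = 11110000 → 4-byte char (#5). Advance 4.
Byte at offset 15: 0xF3 = 11110011 → 4-byte char (#6). Advance 4.
Byte at offset 19: 0xE6 = 11100110 → 3-byte char (#7). Advance 3.
Byte at offset 22: 0xD5 = 11010101 → 2-byte char (#8). Advance 2.
Byte at offset 24: 0xE9 = 11101001 → 3-byte char (#9). Advance 3.
Reached end at offset 27 after 9 code points.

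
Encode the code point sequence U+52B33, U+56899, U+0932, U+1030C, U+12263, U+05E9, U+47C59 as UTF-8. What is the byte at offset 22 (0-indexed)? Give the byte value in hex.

U+52B33 → 4-byte form F1 92 AC B3 at offsets 0–3.
U+56899 → 4-byte form F1 96 A2 99 at offsets 4–7.
U+0932 → 3-byte form E0 A4 B2 at offsets 8–10.
U+1030C → 4-byte form F0 90 8C 8C at offsets 11–14.
U+12263 → 4-byte form F0 92 89 A3 at offsets 15–18.
U+05E9 → 2-byte form D7 A9 at offsets 19–20.
U+47C59 → 4-byte form F1 87 B1 99 at offsets 21–24.
Offset 22 falls in char 7's range; it's byte 2 of F1 87 B1 99 = 0x87.

0x87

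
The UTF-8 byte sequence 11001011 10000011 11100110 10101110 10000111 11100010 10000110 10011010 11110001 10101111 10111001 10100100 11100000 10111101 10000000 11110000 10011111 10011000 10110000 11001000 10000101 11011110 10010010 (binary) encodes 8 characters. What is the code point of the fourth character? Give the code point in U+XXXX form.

U+6FE64

Offset 0: leading byte 0xCB = 11001011 → 2-byte char #1 = CB 83.
Offset 2: leading byte 0xE6 = 11100110 → 3-byte char #2 = E6 AE 87.
Offset 5: leading byte 0xE2 = 11100010 → 3-byte char #3 = E2 86 9A.
Offset 8: leading byte 0xF1 = 11110001 → 4-byte char #4 = F1 AF B9 A4.
Leading byte 0xF1 = 11110001 matches 11110xxx → 4-byte sequence.
Byte 1: 0xF1 = 11110001, payload 001 (3 bits).
Byte 2: 0xAF = 10101111 (10xxxxxx ✓), payload 101111.
Byte 3: 0xB9 = 10111001 (10xxxxxx ✓), payload 111001.
Byte 4: 0xA4 = 10100100 (10xxxxxx ✓), payload 100100.
Concatenate: 001101111111001100100 = 0x6FE64 (21 bits → U+6FE64).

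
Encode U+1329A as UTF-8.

F0 93 8A 9A

U+1329A = 0x1329A = 78490 decimal. In range U+10000–U+10FFFF → 4-byte form: 11110xxx 10xxxxxx 10xxxxxx 10xxxxxx.
Binary (21 bits): 000010011001010011010.
Split 3+6+6+6: 000 | 010011 | 001010 | 011010.
Byte 1: 11110000 = 0xF0.
Byte 2: 10010011 = 0x93.
Byte 3: 10001010 = 0x8A.
Byte 4: 10011010 = 0x9A.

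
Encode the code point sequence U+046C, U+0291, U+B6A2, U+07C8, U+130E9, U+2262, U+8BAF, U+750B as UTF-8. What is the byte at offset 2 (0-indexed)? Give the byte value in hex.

U+046C → 2-byte form D1 AC at offsets 0–1.
U+0291 → 2-byte form CA 91 at offsets 2–3.
Offset 2 falls in char 2's range; it's byte 1 of CA 91 = 0xCA.

0xCA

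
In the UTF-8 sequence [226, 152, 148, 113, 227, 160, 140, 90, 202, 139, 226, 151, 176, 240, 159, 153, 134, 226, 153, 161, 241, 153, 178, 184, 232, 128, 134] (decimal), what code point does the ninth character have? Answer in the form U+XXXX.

Offset 0: leading byte 0xE2 = 11100010 → 3-byte char #1 = E2 98 94.
Offset 3: leading byte 0x71 = 01110001 → 1-byte char #2 = 71.
Offset 4: leading byte 0xE3 = 11100011 → 3-byte char #3 = E3 A0 8C.
Offset 7: leading byte 0x5A = 01011010 → 1-byte char #4 = 5A.
Offset 8: leading byte 0xCA = 11001010 → 2-byte char #5 = CA 8B.
Offset 10: leading byte 0xE2 = 11100010 → 3-byte char #6 = E2 97 B0.
Offset 13: leading byte 0xF0 = 11110000 → 4-byte char #7 = F0 9F 99 86.
Offset 17: leading byte 0xE2 = 11100010 → 3-byte char #8 = E2 99 A1.
Offset 20: leading byte 0xF1 = 11110001 → 4-byte char #9 = F1 99 B2 B8.
Leading byte 0xF1 = 11110001 matches 11110xxx → 4-byte sequence.
Byte 1: 0xF1 = 11110001, payload 001 (3 bits).
Byte 2: 0x99 = 10011001 (10xxxxxx ✓), payload 011001.
Byte 3: 0xB2 = 10110010 (10xxxxxx ✓), payload 110010.
Byte 4: 0xB8 = 10111000 (10xxxxxx ✓), payload 111000.
Concatenate: 001011001110010111000 = 0x59CB8 (21 bits → U+59CB8).

U+59CB8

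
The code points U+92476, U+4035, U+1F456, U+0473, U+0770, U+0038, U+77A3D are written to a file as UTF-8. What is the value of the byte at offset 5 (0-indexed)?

U+92476 → 4-byte form F2 92 91 B6 at offsets 0–3.
U+4035 → 3-byte form E4 80 B5 at offsets 4–6.
Offset 5 falls in char 2's range; it's byte 2 of E4 80 B5 = 0x80.

0x80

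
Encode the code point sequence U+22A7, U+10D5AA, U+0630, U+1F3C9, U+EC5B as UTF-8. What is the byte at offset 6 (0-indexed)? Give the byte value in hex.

U+22A7 → 3-byte form E2 8A A7 at offsets 0–2.
U+10D5AA → 4-byte form F4 8D 96 AA at offsets 3–6.
Offset 6 falls in char 2's range; it's byte 4 of F4 8D 96 AA = 0xAA.

0xAA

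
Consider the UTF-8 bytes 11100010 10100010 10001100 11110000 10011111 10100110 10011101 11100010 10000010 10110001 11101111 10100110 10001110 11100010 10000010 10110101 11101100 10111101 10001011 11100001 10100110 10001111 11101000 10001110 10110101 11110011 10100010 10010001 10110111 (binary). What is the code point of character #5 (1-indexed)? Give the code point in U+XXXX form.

U+20B5

Offset 0: leading byte 0xE2 = 11100010 → 3-byte char #1 = E2 A2 8C.
Offset 3: leading byte 0xF0 = 11110000 → 4-byte char #2 = F0 9F A6 9D.
Offset 7: leading byte 0xE2 = 11100010 → 3-byte char #3 = E2 82 B1.
Offset 10: leading byte 0xEF = 11101111 → 3-byte char #4 = EF A6 8E.
Offset 13: leading byte 0xE2 = 11100010 → 3-byte char #5 = E2 82 B5.
Leading byte 0xE2 = 11100010 matches 1110xxxx → 3-byte sequence.
Byte 1: 0xE2 = 11100010, payload 0010 (4 bits).
Byte 2: 0x82 = 10000010 (10xxxxxx ✓), payload 000010.
Byte 3: 0xB5 = 10110101 (10xxxxxx ✓), payload 110101.
Concatenate: 0010000010110101 = 0x20B5 (16 bits → U+20B5).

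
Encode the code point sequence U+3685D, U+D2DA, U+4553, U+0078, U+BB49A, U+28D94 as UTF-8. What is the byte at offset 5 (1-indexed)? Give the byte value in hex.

1-indexed offset 5 is 0-indexed offset 4.
U+3685D → 4-byte form F0 B6 A1 9D at offsets 0–3.
U+D2DA → 3-byte form ED 8B 9A at offsets 4–6.
Offset 4 falls in char 2's range; it's byte 1 of ED 8B 9A = 0xED.

0xED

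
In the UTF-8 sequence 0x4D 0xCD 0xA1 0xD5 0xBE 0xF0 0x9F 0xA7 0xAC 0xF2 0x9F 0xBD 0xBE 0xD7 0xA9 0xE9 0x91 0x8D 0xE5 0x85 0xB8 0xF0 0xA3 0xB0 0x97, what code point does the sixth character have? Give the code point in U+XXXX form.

U+05E9

Offset 0: leading byte 0x4D = 01001101 → 1-byte char #1 = 4D.
Offset 1: leading byte 0xCD = 11001101 → 2-byte char #2 = CD A1.
Offset 3: leading byte 0xD5 = 11010101 → 2-byte char #3 = D5 BE.
Offset 5: leading byte 0xF0 = 11110000 → 4-byte char #4 = F0 9F A7 AC.
Offset 9: leading byte 0xF2 = 11110010 → 4-byte char #5 = F2 9F BD BE.
Offset 13: leading byte 0xD7 = 11010111 → 2-byte char #6 = D7 A9.
Leading byte 0xD7 = 11010111 matches 110xxxxx → 2-byte sequence.
Byte 1: 0xD7 = 11010111, payload 10111 (5 bits).
Byte 2: 0xA9 = 10101001 (10xxxxxx ✓), payload 101001.
Concatenate: 10111101001 = 0x5E9 (11 bits → U+05E9).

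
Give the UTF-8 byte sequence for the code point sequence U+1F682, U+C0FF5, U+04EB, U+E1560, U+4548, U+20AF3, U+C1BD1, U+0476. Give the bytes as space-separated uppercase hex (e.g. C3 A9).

F0 9F 9A 82 F3 80 BF B5 D3 AB F3 A1 95 A0 E4 95 88 F0 A0 AB B3 F3 81 AF 91 D1 B6

U+1F682: 4-byte form → F0 9F 9A 82.
U+C0FF5: 4-byte form → F3 80 BF B5.
U+04EB: 2-byte form → D3 AB.
U+E1560: 4-byte form → F3 A1 95 A0.
U+4548: 3-byte form → E4 95 88.
U+20AF3: 4-byte form → F0 A0 AB B3.
U+C1BD1: 4-byte form → F3 81 AF 91.
U+0476: 2-byte form → D1 B6.
Concatenated (27 bytes): F0 9F 9A 82 F3 80 BF B5 D3 AB F3 A1 95 A0 E4 95 88 F0 A0 AB B3 F3 81 AF 91 D1 B6.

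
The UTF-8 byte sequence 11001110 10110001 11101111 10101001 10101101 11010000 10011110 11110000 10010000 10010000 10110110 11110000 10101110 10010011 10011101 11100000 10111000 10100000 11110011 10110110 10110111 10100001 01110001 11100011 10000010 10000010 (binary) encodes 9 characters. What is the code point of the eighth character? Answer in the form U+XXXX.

Offset 0: leading byte 0xCE = 11001110 → 2-byte char #1 = CE B1.
Offset 2: leading byte 0xEF = 11101111 → 3-byte char #2 = EF A9 AD.
Offset 5: leading byte 0xD0 = 11010000 → 2-byte char #3 = D0 9E.
Offset 7: leading byte 0xF0 = 11110000 → 4-byte char #4 = F0 90 90 B6.
Offset 11: leading byte 0xF0 = 11110000 → 4-byte char #5 = F0 AE 93 9D.
Offset 15: leading byte 0xE0 = 11100000 → 3-byte char #6 = E0 B8 A0.
Offset 18: leading byte 0xF3 = 11110011 → 4-byte char #7 = F3 B6 B7 A1.
Offset 22: leading byte 0x71 = 01110001 → 1-byte char #8 = 71.
Leading byte 0x71 = 01110001 matches 0xxxxxxx → 1-byte sequence.
Byte 1: 0x71 = 01110001, payload 1110001 (7 bits).
Concatenate: 1110001 = 0x71 (7 bits → U+0071).

U+0071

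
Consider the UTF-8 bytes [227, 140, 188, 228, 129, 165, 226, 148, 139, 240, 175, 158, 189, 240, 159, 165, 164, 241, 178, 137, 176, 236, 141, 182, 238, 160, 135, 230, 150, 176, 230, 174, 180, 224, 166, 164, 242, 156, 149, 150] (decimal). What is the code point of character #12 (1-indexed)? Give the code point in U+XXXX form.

U+9C556

Offset 0: leading byte 0xE3 = 11100011 → 3-byte char #1 = E3 8C BC.
Offset 3: leading byte 0xE4 = 11100100 → 3-byte char #2 = E4 81 A5.
Offset 6: leading byte 0xE2 = 11100010 → 3-byte char #3 = E2 94 8B.
Offset 9: leading byte 0xF0 = 11110000 → 4-byte char #4 = F0 AF 9E BD.
Offset 13: leading byte 0xF0 = 11110000 → 4-byte char #5 = F0 9F A5 A4.
Offset 17: leading byte 0xF1 = 11110001 → 4-byte char #6 = F1 B2 89 B0.
Offset 21: leading byte 0xEC = 11101100 → 3-byte char #7 = EC 8D B6.
Offset 24: leading byte 0xEE = 11101110 → 3-byte char #8 = EE A0 87.
Offset 27: leading byte 0xE6 = 11100110 → 3-byte char #9 = E6 96 B0.
Offset 30: leading byte 0xE6 = 11100110 → 3-byte char #10 = E6 AE B4.
Offset 33: leading byte 0xE0 = 11100000 → 3-byte char #11 = E0 A6 A4.
Offset 36: leading byte 0xF2 = 11110010 → 4-byte char #12 = F2 9C 95 96.
Leading byte 0xF2 = 11110010 matches 11110xxx → 4-byte sequence.
Byte 1: 0xF2 = 11110010, payload 010 (3 bits).
Byte 2: 0x9C = 10011100 (10xxxxxx ✓), payload 011100.
Byte 3: 0x95 = 10010101 (10xxxxxx ✓), payload 010101.
Byte 4: 0x96 = 10010110 (10xxxxxx ✓), payload 010110.
Concatenate: 010011100010101010110 = 0x9C556 (21 bits → U+9C556).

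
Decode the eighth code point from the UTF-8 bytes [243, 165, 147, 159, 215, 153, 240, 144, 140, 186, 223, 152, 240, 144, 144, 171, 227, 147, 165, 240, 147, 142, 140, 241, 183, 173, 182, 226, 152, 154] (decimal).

U+77B76

Offset 0: leading byte 0xF3 = 11110011 → 4-byte char #1 = F3 A5 93 9F.
Offset 4: leading byte 0xD7 = 11010111 → 2-byte char #2 = D7 99.
Offset 6: leading byte 0xF0 = 11110000 → 4-byte char #3 = F0 90 8C BA.
Offset 10: leading byte 0xDF = 11011111 → 2-byte char #4 = DF 98.
Offset 12: leading byte 0xF0 = 11110000 → 4-byte char #5 = F0 90 90 AB.
Offset 16: leading byte 0xE3 = 11100011 → 3-byte char #6 = E3 93 A5.
Offset 19: leading byte 0xF0 = 11110000 → 4-byte char #7 = F0 93 8E 8C.
Offset 23: leading byte 0xF1 = 11110001 → 4-byte char #8 = F1 B7 AD B6.
Leading byte 0xF1 = 11110001 matches 11110xxx → 4-byte sequence.
Byte 1: 0xF1 = 11110001, payload 001 (3 bits).
Byte 2: 0xB7 = 10110111 (10xxxxxx ✓), payload 110111.
Byte 3: 0xAD = 10101101 (10xxxxxx ✓), payload 101101.
Byte 4: 0xB6 = 10110110 (10xxxxxx ✓), payload 110110.
Concatenate: 001110111101101110110 = 0x77B76 (21 bits → U+77B76).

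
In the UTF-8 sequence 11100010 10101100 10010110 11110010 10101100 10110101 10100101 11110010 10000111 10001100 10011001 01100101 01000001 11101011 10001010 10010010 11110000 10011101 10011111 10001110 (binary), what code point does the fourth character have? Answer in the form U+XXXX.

Offset 0: leading byte 0xE2 = 11100010 → 3-byte char #1 = E2 AC 96.
Offset 3: leading byte 0xF2 = 11110010 → 4-byte char #2 = F2 AC B5 A5.
Offset 7: leading byte 0xF2 = 11110010 → 4-byte char #3 = F2 87 8C 99.
Offset 11: leading byte 0x65 = 01100101 → 1-byte char #4 = 65.
Leading byte 0x65 = 01100101 matches 0xxxxxxx → 1-byte sequence.
Byte 1: 0x65 = 01100101, payload 1100101 (7 bits).
Concatenate: 1100101 = 0x65 (7 bits → U+0065).

U+0065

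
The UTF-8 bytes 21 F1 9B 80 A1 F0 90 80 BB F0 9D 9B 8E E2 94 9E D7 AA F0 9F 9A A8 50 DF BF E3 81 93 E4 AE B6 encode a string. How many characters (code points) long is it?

11

Byte at offset 0: 0x21 = 00100001 → 1-byte char (#1). Advance 1.
Byte at offset 1: 0xF1 = 11110001 → 4-byte char (#2). Advance 4.
Byte at offset 5: 0xF0 = 11110000 → 4-byte char (#3). Advance 4.
Byte at offset 9: 0xF0 = 11110000 → 4-byte char (#4). Advance 4.
Byte at offset 13: 0xE2 = 11100010 → 3-byte char (#5). Advance 3.
Byte at offset 16: 0xD7 = 11010111 → 2-byte char (#6). Advance 2.
Byte at offset 18: 0xF0 = 11110000 → 4-byte char (#7). Advance 4.
Byte at offset 22: 0x50 = 01010000 → 1-byte char (#8). Advance 1.
Byte at offset 23: 0xDF = 11011111 → 2-byte char (#9). Advance 2.
Byte at offset 25: 0xE3 = 11100011 → 3-byte char (#10). Advance 3.
Byte at offset 28: 0xE4 = 11100100 → 3-byte char (#11). Advance 3.
Reached end at offset 31 after 11 code points.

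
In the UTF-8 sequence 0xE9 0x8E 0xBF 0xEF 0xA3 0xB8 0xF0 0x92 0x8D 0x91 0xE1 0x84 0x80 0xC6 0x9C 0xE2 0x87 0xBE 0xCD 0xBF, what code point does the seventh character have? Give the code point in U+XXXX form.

Offset 0: leading byte 0xE9 = 11101001 → 3-byte char #1 = E9 8E BF.
Offset 3: leading byte 0xEF = 11101111 → 3-byte char #2 = EF A3 B8.
Offset 6: leading byte 0xF0 = 11110000 → 4-byte char #3 = F0 92 8D 91.
Offset 10: leading byte 0xE1 = 11100001 → 3-byte char #4 = E1 84 80.
Offset 13: leading byte 0xC6 = 11000110 → 2-byte char #5 = C6 9C.
Offset 15: leading byte 0xE2 = 11100010 → 3-byte char #6 = E2 87 BE.
Offset 18: leading byte 0xCD = 11001101 → 2-byte char #7 = CD BF.
Leading byte 0xCD = 11001101 matches 110xxxxx → 2-byte sequence.
Byte 1: 0xCD = 11001101, payload 01101 (5 bits).
Byte 2: 0xBF = 10111111 (10xxxxxx ✓), payload 111111.
Concatenate: 01101111111 = 0x37F (11 bits → U+037F).

U+037F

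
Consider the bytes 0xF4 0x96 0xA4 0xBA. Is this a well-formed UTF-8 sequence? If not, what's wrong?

invalid (encodes a value above U+10FFFF)

Leading byte 0xF4 = 11110100 → 4-byte form.
Payload = 0x11693A, which exceeds U+10FFFF, the maximum Unicode code point. (Leading bytes F5–FF, or F4 followed by ≥ 0x90, are invalid.)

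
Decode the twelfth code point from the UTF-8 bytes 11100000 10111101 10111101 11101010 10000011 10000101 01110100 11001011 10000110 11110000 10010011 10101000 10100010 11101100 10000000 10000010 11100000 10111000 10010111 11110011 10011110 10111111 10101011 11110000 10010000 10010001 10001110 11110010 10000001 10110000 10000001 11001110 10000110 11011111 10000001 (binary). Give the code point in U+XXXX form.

Offset 0: leading byte 0xE0 = 11100000 → 3-byte char #1 = E0 BD BD.
Offset 3: leading byte 0xEA = 11101010 → 3-byte char #2 = EA 83 85.
Offset 6: leading byte 0x74 = 01110100 → 1-byte char #3 = 74.
Offset 7: leading byte 0xCB = 11001011 → 2-byte char #4 = CB 86.
Offset 9: leading byte 0xF0 = 11110000 → 4-byte char #5 = F0 93 A8 A2.
Offset 13: leading byte 0xEC = 11101100 → 3-byte char #6 = EC 80 82.
Offset 16: leading byte 0xE0 = 11100000 → 3-byte char #7 = E0 B8 97.
Offset 19: leading byte 0xF3 = 11110011 → 4-byte char #8 = F3 9E BF AB.
Offset 23: leading byte 0xF0 = 11110000 → 4-byte char #9 = F0 90 91 8E.
Offset 27: leading byte 0xF2 = 11110010 → 4-byte char #10 = F2 81 B0 81.
Offset 31: leading byte 0xCE = 11001110 → 2-byte char #11 = CE 86.
Offset 33: leading byte 0xDF = 11011111 → 2-byte char #12 = DF 81.
Leading byte 0xDF = 11011111 matches 110xxxxx → 2-byte sequence.
Byte 1: 0xDF = 11011111, payload 11111 (5 bits).
Byte 2: 0x81 = 10000001 (10xxxxxx ✓), payload 000001.
Concatenate: 11111000001 = 0x7C1 (11 bits → U+07C1).

U+07C1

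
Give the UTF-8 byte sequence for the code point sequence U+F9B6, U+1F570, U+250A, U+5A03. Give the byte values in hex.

U+F9B6: 3-byte form → EF A6 B6.
U+1F570: 4-byte form → F0 9F 95 B0.
U+250A: 3-byte form → E2 94 8A.
U+5A03: 3-byte form → E5 A8 83.
Concatenated (13 bytes): EF A6 B6 F0 9F 95 B0 E2 94 8A E5 A8 83.

EF A6 B6 F0 9F 95 B0 E2 94 8A E5 A8 83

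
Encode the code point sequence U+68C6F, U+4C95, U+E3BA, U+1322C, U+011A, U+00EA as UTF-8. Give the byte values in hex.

U+68C6F: 4-byte form → F1 A8 B1 AF.
U+4C95: 3-byte form → E4 B2 95.
U+E3BA: 3-byte form → EE 8E BA.
U+1322C: 4-byte form → F0 93 88 AC.
U+011A: 2-byte form → C4 9A.
U+00EA: 2-byte form → C3 AA.
Concatenated (18 bytes): F1 A8 B1 AF E4 B2 95 EE 8E BA F0 93 88 AC C4 9A C3 AA.

F1 A8 B1 AF E4 B2 95 EE 8E BA F0 93 88 AC C4 9A C3 AA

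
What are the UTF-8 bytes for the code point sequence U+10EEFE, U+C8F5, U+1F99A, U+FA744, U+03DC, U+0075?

F4 8E BB BE EC A3 B5 F0 9F A6 9A F3 BA 9D 84 CF 9C 75

U+10EEFE: 4-byte form → F4 8E BB BE.
U+C8F5: 3-byte form → EC A3 B5.
U+1F99A: 4-byte form → F0 9F A6 9A.
U+FA744: 4-byte form → F3 BA 9D 84.
U+03DC: 2-byte form → CF 9C.
U+0075: 1-byte form → 75.
Concatenated (18 bytes): F4 8E BB BE EC A3 B5 F0 9F A6 9A F3 BA 9D 84 CF 9C 75.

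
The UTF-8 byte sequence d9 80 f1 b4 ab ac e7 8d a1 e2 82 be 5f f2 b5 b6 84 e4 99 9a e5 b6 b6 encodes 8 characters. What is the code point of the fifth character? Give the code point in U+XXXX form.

U+005F

Offset 0: leading byte 0xD9 = 11011001 → 2-byte char #1 = D9 80.
Offset 2: leading byte 0xF1 = 11110001 → 4-byte char #2 = F1 B4 AB AC.
Offset 6: leading byte 0xE7 = 11100111 → 3-byte char #3 = E7 8D A1.
Offset 9: leading byte 0xE2 = 11100010 → 3-byte char #4 = E2 82 BE.
Offset 12: leading byte 0x5F = 01011111 → 1-byte char #5 = 5F.
Leading byte 0x5F = 01011111 matches 0xxxxxxx → 1-byte sequence.
Byte 1: 0x5F = 01011111, payload 1011111 (7 bits).
Concatenate: 1011111 = 0x5F (7 bits → U+005F).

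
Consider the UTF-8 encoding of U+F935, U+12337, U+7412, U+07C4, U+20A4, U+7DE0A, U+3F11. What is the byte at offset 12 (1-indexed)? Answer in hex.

0x84

1-indexed offset 12 is 0-indexed offset 11.
U+F935 → 3-byte form EF A4 B5 at offsets 0–2.
U+12337 → 4-byte form F0 92 8C B7 at offsets 3–6.
U+7412 → 3-byte form E7 90 92 at offsets 7–9.
U+07C4 → 2-byte form DF 84 at offsets 10–11.
Offset 11 falls in char 4's range; it's byte 2 of DF 84 = 0x84.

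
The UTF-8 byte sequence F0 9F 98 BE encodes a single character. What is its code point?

Leading byte 0xF0 = 11110000 matches 11110xxx → 4-byte sequence.
Byte 1: 0xF0 = 11110000, payload 000 (3 bits).
Byte 2: 0x9F = 10011111 (10xxxxxx ✓), payload 011111.
Byte 3: 0x98 = 10011000 (10xxxxxx ✓), payload 011000.
Byte 4: 0xBE = 10111110 (10xxxxxx ✓), payload 111110.
Concatenate: 000011111011000111110 = 0x1F63E (21 bits → U+1F63E).

U+1F63E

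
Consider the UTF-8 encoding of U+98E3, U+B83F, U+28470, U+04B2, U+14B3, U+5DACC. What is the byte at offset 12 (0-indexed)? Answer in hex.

0xE1

U+98E3 → 3-byte form E9 A3 A3 at offsets 0–2.
U+B83F → 3-byte form EB A0 BF at offsets 3–5.
U+28470 → 4-byte form F0 A8 91 B0 at offsets 6–9.
U+04B2 → 2-byte form D2 B2 at offsets 10–11.
U+14B3 → 3-byte form E1 92 B3 at offsets 12–14.
Offset 12 falls in char 5's range; it's byte 1 of E1 92 B3 = 0xE1.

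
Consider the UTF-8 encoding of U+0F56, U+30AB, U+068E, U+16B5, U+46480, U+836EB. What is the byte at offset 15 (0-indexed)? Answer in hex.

U+0F56 → 3-byte form E0 BD 96 at offsets 0–2.
U+30AB → 3-byte form E3 82 AB at offsets 3–5.
U+068E → 2-byte form DA 8E at offsets 6–7.
U+16B5 → 3-byte form E1 9A B5 at offsets 8–10.
U+46480 → 4-byte form F1 86 92 80 at offsets 11–14.
U+836EB → 4-byte form F2 83 9B AB at offsets 15–18.
Offset 15 falls in char 6's range; it's byte 1 of F2 83 9B AB = 0xF2.

0xF2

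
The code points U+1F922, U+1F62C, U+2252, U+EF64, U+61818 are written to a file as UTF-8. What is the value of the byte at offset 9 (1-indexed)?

1-indexed offset 9 is 0-indexed offset 8.
U+1F922 → 4-byte form F0 9F A4 A2 at offsets 0–3.
U+1F62C → 4-byte form F0 9F 98 AC at offsets 4–7.
U+2252 → 3-byte form E2 89 92 at offsets 8–10.
Offset 8 falls in char 3's range; it's byte 1 of E2 89 92 = 0xE2.

0xE2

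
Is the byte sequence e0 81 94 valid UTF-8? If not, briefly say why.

invalid (overlong encoding)

Leading byte 0xE0 = 11100000 → 3-byte form.
Continuation bytes all match 10xxxxxx. Payload decodes to 0x54.
But 0x54 < 0x800, the minimum for a 3-byte sequence — this is an overlong encoding.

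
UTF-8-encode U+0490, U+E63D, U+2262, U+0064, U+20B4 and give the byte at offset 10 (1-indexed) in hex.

0xE2

1-indexed offset 10 is 0-indexed offset 9.
U+0490 → 2-byte form D2 90 at offsets 0–1.
U+E63D → 3-byte form EE 98 BD at offsets 2–4.
U+2262 → 3-byte form E2 89 A2 at offsets 5–7.
U+0064 → 1-byte form 64 at offsets 8–8.
U+20B4 → 3-byte form E2 82 B4 at offsets 9–11.
Offset 9 falls in char 5's range; it's byte 1 of E2 82 B4 = 0xE2.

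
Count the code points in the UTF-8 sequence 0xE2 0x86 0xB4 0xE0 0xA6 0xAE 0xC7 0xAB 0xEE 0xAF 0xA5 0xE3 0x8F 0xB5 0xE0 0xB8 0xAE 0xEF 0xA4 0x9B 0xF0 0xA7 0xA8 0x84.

8

Byte at offset 0: 0xE2 = 11100010 → 3-byte char (#1). Advance 3.
Byte at offset 3: 0xE0 = 11100000 → 3-byte char (#2). Advance 3.
Byte at offset 6: 0xC7 = 11000111 → 2-byte char (#3). Advance 2.
Byte at offset 8: 0xEE = 11101110 → 3-byte char (#4). Advance 3.
Byte at offset 11: 0xE3 = 11100011 → 3-byte char (#5). Advance 3.
Byte at offset 14: 0xE0 = 11100000 → 3-byte char (#6). Advance 3.
Byte at offset 17: 0xEF = 11101111 → 3-byte char (#7). Advance 3.
Byte at offset 20: 0xF0 = 11110000 → 4-byte char (#8). Advance 4.
Reached end at offset 24 after 8 code points.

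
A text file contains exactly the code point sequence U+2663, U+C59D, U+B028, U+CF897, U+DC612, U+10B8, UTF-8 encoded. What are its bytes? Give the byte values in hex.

E2 99 A3 EC 96 9D EB 80 A8 F3 8F A2 97 F3 9C 98 92 E1 82 B8

U+2663: 3-byte form → E2 99 A3.
U+C59D: 3-byte form → EC 96 9D.
U+B028: 3-byte form → EB 80 A8.
U+CF897: 4-byte form → F3 8F A2 97.
U+DC612: 4-byte form → F3 9C 98 92.
U+10B8: 3-byte form → E1 82 B8.
Concatenated (20 bytes): E2 99 A3 EC 96 9D EB 80 A8 F3 8F A2 97 F3 9C 98 92 E1 82 B8.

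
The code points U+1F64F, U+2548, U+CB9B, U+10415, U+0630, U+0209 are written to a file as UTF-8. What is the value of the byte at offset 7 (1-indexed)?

1-indexed offset 7 is 0-indexed offset 6.
U+1F64F → 4-byte form F0 9F 99 8F at offsets 0–3.
U+2548 → 3-byte form E2 95 88 at offsets 4–6.
Offset 6 falls in char 2's range; it's byte 3 of E2 95 88 = 0x88.

0x88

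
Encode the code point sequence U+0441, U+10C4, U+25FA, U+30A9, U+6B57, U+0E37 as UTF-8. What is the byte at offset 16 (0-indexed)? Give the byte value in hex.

U+0441 → 2-byte form D1 81 at offsets 0–1.
U+10C4 → 3-byte form E1 83 84 at offsets 2–4.
U+25FA → 3-byte form E2 97 BA at offsets 5–7.
U+30A9 → 3-byte form E3 82 A9 at offsets 8–10.
U+6B57 → 3-byte form E6 AD 97 at offsets 11–13.
U+0E37 → 3-byte form E0 B8 B7 at offsets 14–16.
Offset 16 falls in char 6's range; it's byte 3 of E0 B8 B7 = 0xB7.

0xB7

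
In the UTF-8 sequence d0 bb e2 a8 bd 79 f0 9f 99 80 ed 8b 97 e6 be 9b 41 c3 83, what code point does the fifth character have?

U+D2D7

Offset 0: leading byte 0xD0 = 11010000 → 2-byte char #1 = D0 BB.
Offset 2: leading byte 0xE2 = 11100010 → 3-byte char #2 = E2 A8 BD.
Offset 5: leading byte 0x79 = 01111001 → 1-byte char #3 = 79.
Offset 6: leading byte 0xF0 = 11110000 → 4-byte char #4 = F0 9F 99 80.
Offset 10: leading byte 0xED = 11101101 → 3-byte char #5 = ED 8B 97.
Leading byte 0xED = 11101101 matches 1110xxxx → 3-byte sequence.
Byte 1: 0xED = 11101101, payload 1101 (4 bits).
Byte 2: 0x8B = 10001011 (10xxxxxx ✓), payload 001011.
Byte 3: 0x97 = 10010111 (10xxxxxx ✓), payload 010111.
Concatenate: 1101001011010111 = 0xD2D7 (16 bits → U+D2D7).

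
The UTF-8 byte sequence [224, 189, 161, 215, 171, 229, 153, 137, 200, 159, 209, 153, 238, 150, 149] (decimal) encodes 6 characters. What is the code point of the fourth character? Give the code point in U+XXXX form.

U+021F

Offset 0: leading byte 0xE0 = 11100000 → 3-byte char #1 = E0 BD A1.
Offset 3: leading byte 0xD7 = 11010111 → 2-byte char #2 = D7 AB.
Offset 5: leading byte 0xE5 = 11100101 → 3-byte char #3 = E5 99 89.
Offset 8: leading byte 0xC8 = 11001000 → 2-byte char #4 = C8 9F.
Leading byte 0xC8 = 11001000 matches 110xxxxx → 2-byte sequence.
Byte 1: 0xC8 = 11001000, payload 01000 (5 bits).
Byte 2: 0x9F = 10011111 (10xxxxxx ✓), payload 011111.
Concatenate: 01000011111 = 0x21F (11 bits → U+021F).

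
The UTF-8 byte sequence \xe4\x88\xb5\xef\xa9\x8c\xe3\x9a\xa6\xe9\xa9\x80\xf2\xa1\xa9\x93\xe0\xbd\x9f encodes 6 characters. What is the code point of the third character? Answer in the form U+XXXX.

Offset 0: leading byte 0xE4 = 11100100 → 3-byte char #1 = E4 88 B5.
Offset 3: leading byte 0xEF = 11101111 → 3-byte char #2 = EF A9 8C.
Offset 6: leading byte 0xE3 = 11100011 → 3-byte char #3 = E3 9A A6.
Leading byte 0xE3 = 11100011 matches 1110xxxx → 3-byte sequence.
Byte 1: 0xE3 = 11100011, payload 0011 (4 bits).
Byte 2: 0x9A = 10011010 (10xxxxxx ✓), payload 011010.
Byte 3: 0xA6 = 10100110 (10xxxxxx ✓), payload 100110.
Concatenate: 0011011010100110 = 0x36A6 (16 bits → U+36A6).

U+36A6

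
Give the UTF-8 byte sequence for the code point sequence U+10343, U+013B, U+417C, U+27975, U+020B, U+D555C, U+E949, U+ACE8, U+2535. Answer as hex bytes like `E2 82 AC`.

U+10343: 4-byte form → F0 90 8D 83.
U+013B: 2-byte form → C4 BB.
U+417C: 3-byte form → E4 85 BC.
U+27975: 4-byte form → F0 A7 A5 B5.
U+020B: 2-byte form → C8 8B.
U+D555C: 4-byte form → F3 95 95 9C.
U+E949: 3-byte form → EE A5 89.
U+ACE8: 3-byte form → EA B3 A8.
U+2535: 3-byte form → E2 94 B5.
Concatenated (28 bytes): F0 90 8D 83 C4 BB E4 85 BC F0 A7 A5 B5 C8 8B F3 95 95 9C EE A5 89 EA B3 A8 E2 94 B5.

F0 90 8D 83 C4 BB E4 85 BC F0 A7 A5 B5 C8 8B F3 95 95 9C EE A5 89 EA B3 A8 E2 94 B5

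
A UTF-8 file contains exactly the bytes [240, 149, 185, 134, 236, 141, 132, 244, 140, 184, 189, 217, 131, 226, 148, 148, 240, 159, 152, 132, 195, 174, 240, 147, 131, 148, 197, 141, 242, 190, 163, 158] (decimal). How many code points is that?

Byte at offset 0: 0xF0 = 11110000 → 4-byte char (#1). Advance 4.
Byte at offset 4: 0xEC = 11101100 → 3-byte char (#2). Advance 3.
Byte at offset 7: 0xF4 = 11110100 → 4-byte char (#3). Advance 4.
Byte at offset 11: 0xD9 = 11011001 → 2-byte char (#4). Advance 2.
Byte at offset 13: 0xE2 = 11100010 → 3-byte char (#5). Advance 3.
Byte at offset 16: 0xF0 = 11110000 → 4-byte char (#6). Advance 4.
Byte at offset 20: 0xC3 = 11000011 → 2-byte char (#7). Advance 2.
Byte at offset 22: 0xF0 = 11110000 → 4-byte char (#8). Advance 4.
Byte at offset 26: 0xC5 = 11000101 → 2-byte char (#9). Advance 2.
Byte at offset 28: 0xF2 = 11110010 → 4-byte char (#10). Advance 4.
Reached end at offset 32 after 10 code points.

10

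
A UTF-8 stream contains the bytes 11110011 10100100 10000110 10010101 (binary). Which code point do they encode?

Leading byte 0xF3 = 11110011 matches 11110xxx → 4-byte sequence.
Byte 1: 0xF3 = 11110011, payload 011 (3 bits).
Byte 2: 0xA4 = 10100100 (10xxxxxx ✓), payload 100100.
Byte 3: 0x86 = 10000110 (10xxxxxx ✓), payload 000110.
Byte 4: 0x95 = 10010101 (10xxxxxx ✓), payload 010101.
Concatenate: 011100100000110010101 = 0xE4195 (21 bits → U+E4195).

U+E4195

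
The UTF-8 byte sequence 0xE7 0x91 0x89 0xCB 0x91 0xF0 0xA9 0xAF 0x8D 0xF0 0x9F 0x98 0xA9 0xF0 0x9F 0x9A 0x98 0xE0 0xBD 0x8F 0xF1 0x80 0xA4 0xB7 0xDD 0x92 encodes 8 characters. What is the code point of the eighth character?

U+0752

Offset 0: leading byte 0xE7 = 11100111 → 3-byte char #1 = E7 91 89.
Offset 3: leading byte 0xCB = 11001011 → 2-byte char #2 = CB 91.
Offset 5: leading byte 0xF0 = 11110000 → 4-byte char #3 = F0 A9 AF 8D.
Offset 9: leading byte 0xF0 = 11110000 → 4-byte char #4 = F0 9F 98 A9.
Offset 13: leading byte 0xF0 = 11110000 → 4-byte char #5 = F0 9F 9A 98.
Offset 17: leading byte 0xE0 = 11100000 → 3-byte char #6 = E0 BD 8F.
Offset 20: leading byte 0xF1 = 11110001 → 4-byte char #7 = F1 80 A4 B7.
Offset 24: leading byte 0xDD = 11011101 → 2-byte char #8 = DD 92.
Leading byte 0xDD = 11011101 matches 110xxxxx → 2-byte sequence.
Byte 1: 0xDD = 11011101, payload 11101 (5 bits).
Byte 2: 0x92 = 10010010 (10xxxxxx ✓), payload 010010.
Concatenate: 11101010010 = 0x752 (11 bits → U+0752).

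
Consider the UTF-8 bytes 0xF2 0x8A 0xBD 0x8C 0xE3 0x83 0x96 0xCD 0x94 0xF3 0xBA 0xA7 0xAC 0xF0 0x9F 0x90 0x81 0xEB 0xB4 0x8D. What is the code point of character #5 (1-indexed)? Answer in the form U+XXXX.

U+1F401

Offset 0: leading byte 0xF2 = 11110010 → 4-byte char #1 = F2 8A BD 8C.
Offset 4: leading byte 0xE3 = 11100011 → 3-byte char #2 = E3 83 96.
Offset 7: leading byte 0xCD = 11001101 → 2-byte char #3 = CD 94.
Offset 9: leading byte 0xF3 = 11110011 → 4-byte char #4 = F3 BA A7 AC.
Offset 13: leading byte 0xF0 = 11110000 → 4-byte char #5 = F0 9F 90 81.
Leading byte 0xF0 = 11110000 matches 11110xxx → 4-byte sequence.
Byte 1: 0xF0 = 11110000, payload 000 (3 bits).
Byte 2: 0x9F = 10011111 (10xxxxxx ✓), payload 011111.
Byte 3: 0x90 = 10010000 (10xxxxxx ✓), payload 010000.
Byte 4: 0x81 = 10000001 (10xxxxxx ✓), payload 000001.
Concatenate: 000011111010000000001 = 0x1F401 (21 bits → U+1F401).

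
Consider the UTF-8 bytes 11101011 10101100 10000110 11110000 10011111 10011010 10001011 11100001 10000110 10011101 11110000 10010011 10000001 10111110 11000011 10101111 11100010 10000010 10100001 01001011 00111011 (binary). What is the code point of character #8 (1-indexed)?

U+003B

Offset 0: leading byte 0xEB = 11101011 → 3-byte char #1 = EB AC 86.
Offset 3: leading byte 0xF0 = 11110000 → 4-byte char #2 = F0 9F 9A 8B.
Offset 7: leading byte 0xE1 = 11100001 → 3-byte char #3 = E1 86 9D.
Offset 10: leading byte 0xF0 = 11110000 → 4-byte char #4 = F0 93 81 BE.
Offset 14: leading byte 0xC3 = 11000011 → 2-byte char #5 = C3 AF.
Offset 16: leading byte 0xE2 = 11100010 → 3-byte char #6 = E2 82 A1.
Offset 19: leading byte 0x4B = 01001011 → 1-byte char #7 = 4B.
Offset 20: leading byte 0x3B = 00111011 → 1-byte char #8 = 3B.
Leading byte 0x3B = 00111011 matches 0xxxxxxx → 1-byte sequence.
Byte 1: 0x3B = 00111011, payload 0111011 (7 bits).
Concatenate: 0111011 = 0x3B (7 bits → U+003B).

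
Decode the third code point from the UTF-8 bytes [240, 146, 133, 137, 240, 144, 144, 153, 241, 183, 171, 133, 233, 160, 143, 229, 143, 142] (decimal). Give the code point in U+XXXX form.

U+77AC5

Offset 0: leading byte 0xF0 = 11110000 → 4-byte char #1 = F0 92 85 89.
Offset 4: leading byte 0xF0 = 11110000 → 4-byte char #2 = F0 90 90 99.
Offset 8: leading byte 0xF1 = 11110001 → 4-byte char #3 = F1 B7 AB 85.
Leading byte 0xF1 = 11110001 matches 11110xxx → 4-byte sequence.
Byte 1: 0xF1 = 11110001, payload 001 (3 bits).
Byte 2: 0xB7 = 10110111 (10xxxxxx ✓), payload 110111.
Byte 3: 0xAB = 10101011 (10xxxxxx ✓), payload 101011.
Byte 4: 0x85 = 10000101 (10xxxxxx ✓), payload 000101.
Concatenate: 001110111101011000101 = 0x77AC5 (21 bits → U+77AC5).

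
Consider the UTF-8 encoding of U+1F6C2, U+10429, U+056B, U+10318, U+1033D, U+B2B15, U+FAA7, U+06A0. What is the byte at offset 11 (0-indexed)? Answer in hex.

U+1F6C2 → 4-byte form F0 9F 9B 82 at offsets 0–3.
U+10429 → 4-byte form F0 90 90 A9 at offsets 4–7.
U+056B → 2-byte form D5 AB at offsets 8–9.
U+10318 → 4-byte form F0 90 8C 98 at offsets 10–13.
Offset 11 falls in char 4's range; it's byte 2 of F0 90 8C 98 = 0x90.

0x90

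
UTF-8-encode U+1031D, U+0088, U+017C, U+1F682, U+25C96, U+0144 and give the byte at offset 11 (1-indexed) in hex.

0x9A

1-indexed offset 11 is 0-indexed offset 10.
U+1031D → 4-byte form F0 90 8C 9D at offsets 0–3.
U+0088 → 2-byte form C2 88 at offsets 4–5.
U+017C → 2-byte form C5 BC at offsets 6–7.
U+1F682 → 4-byte form F0 9F 9A 82 at offsets 8–11.
Offset 10 falls in char 4's range; it's byte 3 of F0 9F 9A 82 = 0x9A.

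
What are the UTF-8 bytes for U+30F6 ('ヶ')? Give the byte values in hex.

E3 83 B6

U+30F6 = 0x30F6 = 12534 decimal. In range U+0800–U+FFFF → 3-byte form: 1110xxxx 10xxxxxx 10xxxxxx.
Binary (16 bits): 0011000011110110.
Split 4+6+6: 0011 | 000011 | 110110.
Byte 1: 11100011 = 0xE3.
Byte 2: 10000011 = 0x83.
Byte 3: 10110110 = 0xB6.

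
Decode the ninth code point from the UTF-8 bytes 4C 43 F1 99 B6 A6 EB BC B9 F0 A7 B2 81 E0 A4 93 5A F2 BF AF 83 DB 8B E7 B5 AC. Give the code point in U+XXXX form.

U+06CB

Offset 0: leading byte 0x4C = 01001100 → 1-byte char #1 = 4C.
Offset 1: leading byte 0x43 = 01000011 → 1-byte char #2 = 43.
Offset 2: leading byte 0xF1 = 11110001 → 4-byte char #3 = F1 99 B6 A6.
Offset 6: leading byte 0xEB = 11101011 → 3-byte char #4 = EB BC B9.
Offset 9: leading byte 0xF0 = 11110000 → 4-byte char #5 = F0 A7 B2 81.
Offset 13: leading byte 0xE0 = 11100000 → 3-byte char #6 = E0 A4 93.
Offset 16: leading byte 0x5A = 01011010 → 1-byte char #7 = 5A.
Offset 17: leading byte 0xF2 = 11110010 → 4-byte char #8 = F2 BF AF 83.
Offset 21: leading byte 0xDB = 11011011 → 2-byte char #9 = DB 8B.
Leading byte 0xDB = 11011011 matches 110xxxxx → 2-byte sequence.
Byte 1: 0xDB = 11011011, payload 11011 (5 bits).
Byte 2: 0x8B = 10001011 (10xxxxxx ✓), payload 001011.
Concatenate: 11011001011 = 0x6CB (11 bits → U+06CB).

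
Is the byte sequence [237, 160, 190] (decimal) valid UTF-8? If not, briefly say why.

Structurally a 3-byte sequence; payload = 0xD83E.
But 0xD83E is in U+D800–U+DFFF, the surrogate range. Surrogates are not Unicode scalar values and are forbidden in UTF-8.

invalid (encodes a surrogate (U+D800–U+DFFF))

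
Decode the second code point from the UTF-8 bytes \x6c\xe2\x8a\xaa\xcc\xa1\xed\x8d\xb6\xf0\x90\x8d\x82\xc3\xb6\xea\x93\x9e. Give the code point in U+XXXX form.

Offset 0: leading byte 0x6C = 01101100 → 1-byte char #1 = 6C.
Offset 1: leading byte 0xE2 = 11100010 → 3-byte char #2 = E2 8A AA.
Leading byte 0xE2 = 11100010 matches 1110xxxx → 3-byte sequence.
Byte 1: 0xE2 = 11100010, payload 0010 (4 bits).
Byte 2: 0x8A = 10001010 (10xxxxxx ✓), payload 001010.
Byte 3: 0xAA = 10101010 (10xxxxxx ✓), payload 101010.
Concatenate: 0010001010101010 = 0x22AA (16 bits → U+22AA).

U+22AA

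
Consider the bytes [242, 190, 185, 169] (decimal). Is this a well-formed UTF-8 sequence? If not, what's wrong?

Leading byte 0xF2 = 11110010 → 4-byte form.
Continuation bytes 0xBE=10111110, 0xB9=10111001, 0xA9=10101001 all match 10xxxxxx.
Decoded value 0xBEE69 is ≥ 0x10000 (shortest form) and not a surrogate.

valid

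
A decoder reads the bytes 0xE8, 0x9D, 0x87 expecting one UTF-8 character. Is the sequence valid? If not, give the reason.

Leading byte 0xE8 = 11101000 → 3-byte form.
Continuation bytes 0x9D=10011101, 0x87=10000111 all match 10xxxxxx.
Decoded value 0x8747 is ≥ 0x800 (shortest form) and not a surrogate.

valid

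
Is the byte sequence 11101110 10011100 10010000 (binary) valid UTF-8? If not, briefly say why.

Leading byte 0xEE = 11101110 → 3-byte form.
Continuation bytes 0x9C=10011100, 0x90=10010000 all match 10xxxxxx.
Decoded value 0xE710 is ≥ 0x800 (shortest form) and not a surrogate.

valid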